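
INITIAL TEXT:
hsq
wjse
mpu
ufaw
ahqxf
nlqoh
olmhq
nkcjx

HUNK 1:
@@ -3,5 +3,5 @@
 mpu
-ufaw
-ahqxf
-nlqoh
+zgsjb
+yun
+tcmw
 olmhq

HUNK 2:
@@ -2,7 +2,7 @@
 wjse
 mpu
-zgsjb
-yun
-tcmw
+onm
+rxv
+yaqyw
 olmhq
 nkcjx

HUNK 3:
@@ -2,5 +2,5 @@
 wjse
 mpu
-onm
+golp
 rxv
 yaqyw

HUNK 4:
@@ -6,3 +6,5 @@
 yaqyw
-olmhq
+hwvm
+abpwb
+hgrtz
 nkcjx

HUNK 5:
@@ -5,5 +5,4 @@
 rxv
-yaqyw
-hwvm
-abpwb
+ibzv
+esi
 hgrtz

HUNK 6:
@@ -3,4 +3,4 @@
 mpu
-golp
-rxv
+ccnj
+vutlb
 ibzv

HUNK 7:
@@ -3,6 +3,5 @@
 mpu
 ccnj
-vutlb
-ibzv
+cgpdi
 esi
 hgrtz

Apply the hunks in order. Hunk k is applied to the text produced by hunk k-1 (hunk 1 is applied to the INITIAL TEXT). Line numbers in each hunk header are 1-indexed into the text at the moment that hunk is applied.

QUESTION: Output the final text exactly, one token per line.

Answer: hsq
wjse
mpu
ccnj
cgpdi
esi
hgrtz
nkcjx

Derivation:
Hunk 1: at line 3 remove [ufaw,ahqxf,nlqoh] add [zgsjb,yun,tcmw] -> 8 lines: hsq wjse mpu zgsjb yun tcmw olmhq nkcjx
Hunk 2: at line 2 remove [zgsjb,yun,tcmw] add [onm,rxv,yaqyw] -> 8 lines: hsq wjse mpu onm rxv yaqyw olmhq nkcjx
Hunk 3: at line 2 remove [onm] add [golp] -> 8 lines: hsq wjse mpu golp rxv yaqyw olmhq nkcjx
Hunk 4: at line 6 remove [olmhq] add [hwvm,abpwb,hgrtz] -> 10 lines: hsq wjse mpu golp rxv yaqyw hwvm abpwb hgrtz nkcjx
Hunk 5: at line 5 remove [yaqyw,hwvm,abpwb] add [ibzv,esi] -> 9 lines: hsq wjse mpu golp rxv ibzv esi hgrtz nkcjx
Hunk 6: at line 3 remove [golp,rxv] add [ccnj,vutlb] -> 9 lines: hsq wjse mpu ccnj vutlb ibzv esi hgrtz nkcjx
Hunk 7: at line 3 remove [vutlb,ibzv] add [cgpdi] -> 8 lines: hsq wjse mpu ccnj cgpdi esi hgrtz nkcjx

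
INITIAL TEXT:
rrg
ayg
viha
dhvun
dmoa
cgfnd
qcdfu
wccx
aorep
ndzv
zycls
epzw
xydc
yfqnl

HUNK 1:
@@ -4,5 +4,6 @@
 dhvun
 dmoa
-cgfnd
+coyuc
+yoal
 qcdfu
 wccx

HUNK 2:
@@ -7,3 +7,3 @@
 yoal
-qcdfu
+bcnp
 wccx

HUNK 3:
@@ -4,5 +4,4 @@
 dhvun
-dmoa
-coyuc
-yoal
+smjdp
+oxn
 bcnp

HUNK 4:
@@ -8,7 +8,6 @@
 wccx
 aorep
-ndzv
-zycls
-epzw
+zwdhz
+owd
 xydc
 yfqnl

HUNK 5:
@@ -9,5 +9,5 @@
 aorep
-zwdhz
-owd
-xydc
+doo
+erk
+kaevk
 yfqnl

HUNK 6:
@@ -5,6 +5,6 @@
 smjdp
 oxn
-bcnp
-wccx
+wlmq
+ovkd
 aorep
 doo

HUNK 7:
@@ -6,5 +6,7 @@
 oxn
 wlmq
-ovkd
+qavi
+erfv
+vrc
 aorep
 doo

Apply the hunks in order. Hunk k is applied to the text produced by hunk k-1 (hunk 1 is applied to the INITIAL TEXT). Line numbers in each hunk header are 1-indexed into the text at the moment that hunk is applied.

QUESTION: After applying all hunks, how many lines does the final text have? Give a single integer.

Hunk 1: at line 4 remove [cgfnd] add [coyuc,yoal] -> 15 lines: rrg ayg viha dhvun dmoa coyuc yoal qcdfu wccx aorep ndzv zycls epzw xydc yfqnl
Hunk 2: at line 7 remove [qcdfu] add [bcnp] -> 15 lines: rrg ayg viha dhvun dmoa coyuc yoal bcnp wccx aorep ndzv zycls epzw xydc yfqnl
Hunk 3: at line 4 remove [dmoa,coyuc,yoal] add [smjdp,oxn] -> 14 lines: rrg ayg viha dhvun smjdp oxn bcnp wccx aorep ndzv zycls epzw xydc yfqnl
Hunk 4: at line 8 remove [ndzv,zycls,epzw] add [zwdhz,owd] -> 13 lines: rrg ayg viha dhvun smjdp oxn bcnp wccx aorep zwdhz owd xydc yfqnl
Hunk 5: at line 9 remove [zwdhz,owd,xydc] add [doo,erk,kaevk] -> 13 lines: rrg ayg viha dhvun smjdp oxn bcnp wccx aorep doo erk kaevk yfqnl
Hunk 6: at line 5 remove [bcnp,wccx] add [wlmq,ovkd] -> 13 lines: rrg ayg viha dhvun smjdp oxn wlmq ovkd aorep doo erk kaevk yfqnl
Hunk 7: at line 6 remove [ovkd] add [qavi,erfv,vrc] -> 15 lines: rrg ayg viha dhvun smjdp oxn wlmq qavi erfv vrc aorep doo erk kaevk yfqnl
Final line count: 15

Answer: 15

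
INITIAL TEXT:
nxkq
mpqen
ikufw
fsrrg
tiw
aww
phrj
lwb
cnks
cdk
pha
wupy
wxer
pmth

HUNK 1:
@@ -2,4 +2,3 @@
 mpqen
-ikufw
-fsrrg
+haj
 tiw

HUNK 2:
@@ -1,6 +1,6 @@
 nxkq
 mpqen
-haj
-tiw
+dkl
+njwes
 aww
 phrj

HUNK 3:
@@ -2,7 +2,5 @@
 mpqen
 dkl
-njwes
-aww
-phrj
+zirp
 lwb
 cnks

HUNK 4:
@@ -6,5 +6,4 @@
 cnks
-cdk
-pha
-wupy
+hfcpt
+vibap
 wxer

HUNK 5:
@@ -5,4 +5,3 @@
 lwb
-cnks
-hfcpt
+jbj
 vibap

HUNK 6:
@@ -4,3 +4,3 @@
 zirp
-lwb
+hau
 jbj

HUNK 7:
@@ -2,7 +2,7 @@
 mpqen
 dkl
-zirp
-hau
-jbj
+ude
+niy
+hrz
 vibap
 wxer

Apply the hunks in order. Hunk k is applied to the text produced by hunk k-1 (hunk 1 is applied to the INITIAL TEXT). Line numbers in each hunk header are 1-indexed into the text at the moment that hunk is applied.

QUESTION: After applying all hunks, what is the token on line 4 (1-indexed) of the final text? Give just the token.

Answer: ude

Derivation:
Hunk 1: at line 2 remove [ikufw,fsrrg] add [haj] -> 13 lines: nxkq mpqen haj tiw aww phrj lwb cnks cdk pha wupy wxer pmth
Hunk 2: at line 1 remove [haj,tiw] add [dkl,njwes] -> 13 lines: nxkq mpqen dkl njwes aww phrj lwb cnks cdk pha wupy wxer pmth
Hunk 3: at line 2 remove [njwes,aww,phrj] add [zirp] -> 11 lines: nxkq mpqen dkl zirp lwb cnks cdk pha wupy wxer pmth
Hunk 4: at line 6 remove [cdk,pha,wupy] add [hfcpt,vibap] -> 10 lines: nxkq mpqen dkl zirp lwb cnks hfcpt vibap wxer pmth
Hunk 5: at line 5 remove [cnks,hfcpt] add [jbj] -> 9 lines: nxkq mpqen dkl zirp lwb jbj vibap wxer pmth
Hunk 6: at line 4 remove [lwb] add [hau] -> 9 lines: nxkq mpqen dkl zirp hau jbj vibap wxer pmth
Hunk 7: at line 2 remove [zirp,hau,jbj] add [ude,niy,hrz] -> 9 lines: nxkq mpqen dkl ude niy hrz vibap wxer pmth
Final line 4: ude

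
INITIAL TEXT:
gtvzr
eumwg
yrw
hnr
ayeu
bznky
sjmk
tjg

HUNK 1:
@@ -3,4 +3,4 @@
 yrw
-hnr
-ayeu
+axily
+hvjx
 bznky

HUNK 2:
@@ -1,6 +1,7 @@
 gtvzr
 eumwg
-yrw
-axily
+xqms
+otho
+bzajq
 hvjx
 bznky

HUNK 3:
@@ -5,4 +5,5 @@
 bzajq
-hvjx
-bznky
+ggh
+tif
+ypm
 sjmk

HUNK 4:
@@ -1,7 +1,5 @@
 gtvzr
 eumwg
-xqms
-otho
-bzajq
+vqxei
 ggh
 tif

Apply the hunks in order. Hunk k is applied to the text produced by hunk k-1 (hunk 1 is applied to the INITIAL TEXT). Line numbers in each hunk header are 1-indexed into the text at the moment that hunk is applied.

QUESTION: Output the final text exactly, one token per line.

Answer: gtvzr
eumwg
vqxei
ggh
tif
ypm
sjmk
tjg

Derivation:
Hunk 1: at line 3 remove [hnr,ayeu] add [axily,hvjx] -> 8 lines: gtvzr eumwg yrw axily hvjx bznky sjmk tjg
Hunk 2: at line 1 remove [yrw,axily] add [xqms,otho,bzajq] -> 9 lines: gtvzr eumwg xqms otho bzajq hvjx bznky sjmk tjg
Hunk 3: at line 5 remove [hvjx,bznky] add [ggh,tif,ypm] -> 10 lines: gtvzr eumwg xqms otho bzajq ggh tif ypm sjmk tjg
Hunk 4: at line 1 remove [xqms,otho,bzajq] add [vqxei] -> 8 lines: gtvzr eumwg vqxei ggh tif ypm sjmk tjg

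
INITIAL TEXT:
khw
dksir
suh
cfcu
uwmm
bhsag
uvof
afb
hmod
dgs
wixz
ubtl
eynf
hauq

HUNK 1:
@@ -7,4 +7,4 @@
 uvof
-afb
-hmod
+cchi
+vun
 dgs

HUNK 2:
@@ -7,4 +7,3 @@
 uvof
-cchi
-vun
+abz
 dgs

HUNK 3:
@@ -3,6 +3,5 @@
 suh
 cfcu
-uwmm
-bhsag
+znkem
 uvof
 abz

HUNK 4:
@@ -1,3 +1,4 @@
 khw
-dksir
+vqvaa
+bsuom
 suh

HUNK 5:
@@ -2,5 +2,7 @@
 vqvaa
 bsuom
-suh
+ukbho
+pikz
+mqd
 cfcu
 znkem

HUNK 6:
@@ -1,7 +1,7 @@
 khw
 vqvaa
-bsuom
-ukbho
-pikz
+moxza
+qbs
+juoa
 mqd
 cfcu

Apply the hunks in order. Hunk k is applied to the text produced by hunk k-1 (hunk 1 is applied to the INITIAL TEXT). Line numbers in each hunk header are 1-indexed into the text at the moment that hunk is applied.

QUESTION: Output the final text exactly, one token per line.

Answer: khw
vqvaa
moxza
qbs
juoa
mqd
cfcu
znkem
uvof
abz
dgs
wixz
ubtl
eynf
hauq

Derivation:
Hunk 1: at line 7 remove [afb,hmod] add [cchi,vun] -> 14 lines: khw dksir suh cfcu uwmm bhsag uvof cchi vun dgs wixz ubtl eynf hauq
Hunk 2: at line 7 remove [cchi,vun] add [abz] -> 13 lines: khw dksir suh cfcu uwmm bhsag uvof abz dgs wixz ubtl eynf hauq
Hunk 3: at line 3 remove [uwmm,bhsag] add [znkem] -> 12 lines: khw dksir suh cfcu znkem uvof abz dgs wixz ubtl eynf hauq
Hunk 4: at line 1 remove [dksir] add [vqvaa,bsuom] -> 13 lines: khw vqvaa bsuom suh cfcu znkem uvof abz dgs wixz ubtl eynf hauq
Hunk 5: at line 2 remove [suh] add [ukbho,pikz,mqd] -> 15 lines: khw vqvaa bsuom ukbho pikz mqd cfcu znkem uvof abz dgs wixz ubtl eynf hauq
Hunk 6: at line 1 remove [bsuom,ukbho,pikz] add [moxza,qbs,juoa] -> 15 lines: khw vqvaa moxza qbs juoa mqd cfcu znkem uvof abz dgs wixz ubtl eynf hauq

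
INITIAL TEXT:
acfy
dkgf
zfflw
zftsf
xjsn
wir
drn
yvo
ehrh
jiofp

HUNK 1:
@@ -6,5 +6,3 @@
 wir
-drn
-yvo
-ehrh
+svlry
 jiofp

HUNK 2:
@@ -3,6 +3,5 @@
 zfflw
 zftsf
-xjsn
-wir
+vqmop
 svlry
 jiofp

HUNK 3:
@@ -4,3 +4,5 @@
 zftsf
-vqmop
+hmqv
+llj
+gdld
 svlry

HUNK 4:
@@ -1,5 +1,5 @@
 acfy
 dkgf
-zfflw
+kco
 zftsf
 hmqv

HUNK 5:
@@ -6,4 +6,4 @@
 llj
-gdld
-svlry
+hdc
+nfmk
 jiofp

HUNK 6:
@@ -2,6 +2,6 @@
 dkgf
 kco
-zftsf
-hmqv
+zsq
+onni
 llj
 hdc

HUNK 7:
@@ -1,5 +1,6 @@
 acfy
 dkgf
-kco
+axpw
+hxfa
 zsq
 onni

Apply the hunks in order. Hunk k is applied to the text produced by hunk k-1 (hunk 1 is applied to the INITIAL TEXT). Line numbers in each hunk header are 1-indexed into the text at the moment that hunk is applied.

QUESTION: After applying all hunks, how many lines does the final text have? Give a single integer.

Answer: 10

Derivation:
Hunk 1: at line 6 remove [drn,yvo,ehrh] add [svlry] -> 8 lines: acfy dkgf zfflw zftsf xjsn wir svlry jiofp
Hunk 2: at line 3 remove [xjsn,wir] add [vqmop] -> 7 lines: acfy dkgf zfflw zftsf vqmop svlry jiofp
Hunk 3: at line 4 remove [vqmop] add [hmqv,llj,gdld] -> 9 lines: acfy dkgf zfflw zftsf hmqv llj gdld svlry jiofp
Hunk 4: at line 1 remove [zfflw] add [kco] -> 9 lines: acfy dkgf kco zftsf hmqv llj gdld svlry jiofp
Hunk 5: at line 6 remove [gdld,svlry] add [hdc,nfmk] -> 9 lines: acfy dkgf kco zftsf hmqv llj hdc nfmk jiofp
Hunk 6: at line 2 remove [zftsf,hmqv] add [zsq,onni] -> 9 lines: acfy dkgf kco zsq onni llj hdc nfmk jiofp
Hunk 7: at line 1 remove [kco] add [axpw,hxfa] -> 10 lines: acfy dkgf axpw hxfa zsq onni llj hdc nfmk jiofp
Final line count: 10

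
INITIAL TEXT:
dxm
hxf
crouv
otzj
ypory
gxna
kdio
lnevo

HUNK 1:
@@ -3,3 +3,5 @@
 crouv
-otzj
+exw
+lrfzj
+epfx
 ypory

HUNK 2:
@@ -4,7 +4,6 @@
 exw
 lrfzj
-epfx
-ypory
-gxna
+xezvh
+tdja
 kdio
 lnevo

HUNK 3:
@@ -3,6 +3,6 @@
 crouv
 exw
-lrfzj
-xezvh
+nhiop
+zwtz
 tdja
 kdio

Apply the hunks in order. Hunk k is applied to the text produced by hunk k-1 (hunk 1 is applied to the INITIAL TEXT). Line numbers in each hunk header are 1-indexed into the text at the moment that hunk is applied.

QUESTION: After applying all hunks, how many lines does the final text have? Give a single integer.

Answer: 9

Derivation:
Hunk 1: at line 3 remove [otzj] add [exw,lrfzj,epfx] -> 10 lines: dxm hxf crouv exw lrfzj epfx ypory gxna kdio lnevo
Hunk 2: at line 4 remove [epfx,ypory,gxna] add [xezvh,tdja] -> 9 lines: dxm hxf crouv exw lrfzj xezvh tdja kdio lnevo
Hunk 3: at line 3 remove [lrfzj,xezvh] add [nhiop,zwtz] -> 9 lines: dxm hxf crouv exw nhiop zwtz tdja kdio lnevo
Final line count: 9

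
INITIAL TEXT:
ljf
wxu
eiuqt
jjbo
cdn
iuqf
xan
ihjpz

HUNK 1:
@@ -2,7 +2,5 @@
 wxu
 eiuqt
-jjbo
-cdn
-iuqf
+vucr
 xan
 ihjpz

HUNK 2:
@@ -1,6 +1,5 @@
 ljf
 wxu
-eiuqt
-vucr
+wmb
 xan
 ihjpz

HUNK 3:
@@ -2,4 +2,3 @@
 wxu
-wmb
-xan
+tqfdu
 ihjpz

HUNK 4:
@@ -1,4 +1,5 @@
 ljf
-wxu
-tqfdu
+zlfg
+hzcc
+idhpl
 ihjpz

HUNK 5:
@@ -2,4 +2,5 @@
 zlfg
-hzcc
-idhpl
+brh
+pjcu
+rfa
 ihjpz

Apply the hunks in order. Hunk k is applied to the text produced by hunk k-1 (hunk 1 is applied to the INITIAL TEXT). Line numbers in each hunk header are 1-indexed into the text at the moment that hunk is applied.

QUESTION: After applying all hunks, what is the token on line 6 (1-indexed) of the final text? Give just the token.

Hunk 1: at line 2 remove [jjbo,cdn,iuqf] add [vucr] -> 6 lines: ljf wxu eiuqt vucr xan ihjpz
Hunk 2: at line 1 remove [eiuqt,vucr] add [wmb] -> 5 lines: ljf wxu wmb xan ihjpz
Hunk 3: at line 2 remove [wmb,xan] add [tqfdu] -> 4 lines: ljf wxu tqfdu ihjpz
Hunk 4: at line 1 remove [wxu,tqfdu] add [zlfg,hzcc,idhpl] -> 5 lines: ljf zlfg hzcc idhpl ihjpz
Hunk 5: at line 2 remove [hzcc,idhpl] add [brh,pjcu,rfa] -> 6 lines: ljf zlfg brh pjcu rfa ihjpz
Final line 6: ihjpz

Answer: ihjpz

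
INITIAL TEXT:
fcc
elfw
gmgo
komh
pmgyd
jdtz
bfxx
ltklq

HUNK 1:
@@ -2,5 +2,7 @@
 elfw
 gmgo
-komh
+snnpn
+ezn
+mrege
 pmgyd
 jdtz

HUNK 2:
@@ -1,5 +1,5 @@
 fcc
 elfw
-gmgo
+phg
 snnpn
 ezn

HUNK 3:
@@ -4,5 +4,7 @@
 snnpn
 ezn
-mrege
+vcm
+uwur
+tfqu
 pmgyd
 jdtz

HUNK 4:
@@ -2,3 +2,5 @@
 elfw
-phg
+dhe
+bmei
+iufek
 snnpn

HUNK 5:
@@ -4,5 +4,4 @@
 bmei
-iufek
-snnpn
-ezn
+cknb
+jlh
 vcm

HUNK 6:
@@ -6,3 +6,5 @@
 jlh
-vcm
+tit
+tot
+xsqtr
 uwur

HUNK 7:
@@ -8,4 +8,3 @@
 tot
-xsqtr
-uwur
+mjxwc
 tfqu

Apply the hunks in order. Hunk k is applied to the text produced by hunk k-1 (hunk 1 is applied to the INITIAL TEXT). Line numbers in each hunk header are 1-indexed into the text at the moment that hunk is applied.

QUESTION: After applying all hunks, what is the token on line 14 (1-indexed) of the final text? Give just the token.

Hunk 1: at line 2 remove [komh] add [snnpn,ezn,mrege] -> 10 lines: fcc elfw gmgo snnpn ezn mrege pmgyd jdtz bfxx ltklq
Hunk 2: at line 1 remove [gmgo] add [phg] -> 10 lines: fcc elfw phg snnpn ezn mrege pmgyd jdtz bfxx ltklq
Hunk 3: at line 4 remove [mrege] add [vcm,uwur,tfqu] -> 12 lines: fcc elfw phg snnpn ezn vcm uwur tfqu pmgyd jdtz bfxx ltklq
Hunk 4: at line 2 remove [phg] add [dhe,bmei,iufek] -> 14 lines: fcc elfw dhe bmei iufek snnpn ezn vcm uwur tfqu pmgyd jdtz bfxx ltklq
Hunk 5: at line 4 remove [iufek,snnpn,ezn] add [cknb,jlh] -> 13 lines: fcc elfw dhe bmei cknb jlh vcm uwur tfqu pmgyd jdtz bfxx ltklq
Hunk 6: at line 6 remove [vcm] add [tit,tot,xsqtr] -> 15 lines: fcc elfw dhe bmei cknb jlh tit tot xsqtr uwur tfqu pmgyd jdtz bfxx ltklq
Hunk 7: at line 8 remove [xsqtr,uwur] add [mjxwc] -> 14 lines: fcc elfw dhe bmei cknb jlh tit tot mjxwc tfqu pmgyd jdtz bfxx ltklq
Final line 14: ltklq

Answer: ltklq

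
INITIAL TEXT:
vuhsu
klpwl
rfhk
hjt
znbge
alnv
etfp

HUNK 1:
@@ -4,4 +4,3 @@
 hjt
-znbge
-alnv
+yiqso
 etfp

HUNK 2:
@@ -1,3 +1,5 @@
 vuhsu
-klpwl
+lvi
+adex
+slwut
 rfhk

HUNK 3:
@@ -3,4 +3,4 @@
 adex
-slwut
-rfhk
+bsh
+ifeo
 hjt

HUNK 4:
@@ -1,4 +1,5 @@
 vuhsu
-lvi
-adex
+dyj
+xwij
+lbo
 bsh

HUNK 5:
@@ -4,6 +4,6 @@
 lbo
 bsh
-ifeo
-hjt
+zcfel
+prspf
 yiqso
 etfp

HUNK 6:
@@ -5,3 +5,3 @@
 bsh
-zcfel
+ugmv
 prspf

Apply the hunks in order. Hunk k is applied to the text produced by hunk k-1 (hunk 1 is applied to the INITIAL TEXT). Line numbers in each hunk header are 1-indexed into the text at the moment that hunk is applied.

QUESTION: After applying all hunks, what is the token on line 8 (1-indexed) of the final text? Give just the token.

Hunk 1: at line 4 remove [znbge,alnv] add [yiqso] -> 6 lines: vuhsu klpwl rfhk hjt yiqso etfp
Hunk 2: at line 1 remove [klpwl] add [lvi,adex,slwut] -> 8 lines: vuhsu lvi adex slwut rfhk hjt yiqso etfp
Hunk 3: at line 3 remove [slwut,rfhk] add [bsh,ifeo] -> 8 lines: vuhsu lvi adex bsh ifeo hjt yiqso etfp
Hunk 4: at line 1 remove [lvi,adex] add [dyj,xwij,lbo] -> 9 lines: vuhsu dyj xwij lbo bsh ifeo hjt yiqso etfp
Hunk 5: at line 4 remove [ifeo,hjt] add [zcfel,prspf] -> 9 lines: vuhsu dyj xwij lbo bsh zcfel prspf yiqso etfp
Hunk 6: at line 5 remove [zcfel] add [ugmv] -> 9 lines: vuhsu dyj xwij lbo bsh ugmv prspf yiqso etfp
Final line 8: yiqso

Answer: yiqso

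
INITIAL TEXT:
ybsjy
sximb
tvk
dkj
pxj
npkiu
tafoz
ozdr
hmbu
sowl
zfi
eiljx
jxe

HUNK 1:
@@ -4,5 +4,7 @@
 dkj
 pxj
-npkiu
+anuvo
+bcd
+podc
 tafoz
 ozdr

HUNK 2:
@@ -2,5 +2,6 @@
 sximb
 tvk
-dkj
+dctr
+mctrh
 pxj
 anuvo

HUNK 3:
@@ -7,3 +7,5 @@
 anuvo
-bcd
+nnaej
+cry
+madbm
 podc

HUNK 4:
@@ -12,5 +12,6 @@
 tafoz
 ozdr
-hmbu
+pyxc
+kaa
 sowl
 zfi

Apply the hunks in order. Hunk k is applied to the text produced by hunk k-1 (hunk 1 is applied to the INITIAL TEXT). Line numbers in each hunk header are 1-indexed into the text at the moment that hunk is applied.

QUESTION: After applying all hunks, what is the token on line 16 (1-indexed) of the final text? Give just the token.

Hunk 1: at line 4 remove [npkiu] add [anuvo,bcd,podc] -> 15 lines: ybsjy sximb tvk dkj pxj anuvo bcd podc tafoz ozdr hmbu sowl zfi eiljx jxe
Hunk 2: at line 2 remove [dkj] add [dctr,mctrh] -> 16 lines: ybsjy sximb tvk dctr mctrh pxj anuvo bcd podc tafoz ozdr hmbu sowl zfi eiljx jxe
Hunk 3: at line 7 remove [bcd] add [nnaej,cry,madbm] -> 18 lines: ybsjy sximb tvk dctr mctrh pxj anuvo nnaej cry madbm podc tafoz ozdr hmbu sowl zfi eiljx jxe
Hunk 4: at line 12 remove [hmbu] add [pyxc,kaa] -> 19 lines: ybsjy sximb tvk dctr mctrh pxj anuvo nnaej cry madbm podc tafoz ozdr pyxc kaa sowl zfi eiljx jxe
Final line 16: sowl

Answer: sowl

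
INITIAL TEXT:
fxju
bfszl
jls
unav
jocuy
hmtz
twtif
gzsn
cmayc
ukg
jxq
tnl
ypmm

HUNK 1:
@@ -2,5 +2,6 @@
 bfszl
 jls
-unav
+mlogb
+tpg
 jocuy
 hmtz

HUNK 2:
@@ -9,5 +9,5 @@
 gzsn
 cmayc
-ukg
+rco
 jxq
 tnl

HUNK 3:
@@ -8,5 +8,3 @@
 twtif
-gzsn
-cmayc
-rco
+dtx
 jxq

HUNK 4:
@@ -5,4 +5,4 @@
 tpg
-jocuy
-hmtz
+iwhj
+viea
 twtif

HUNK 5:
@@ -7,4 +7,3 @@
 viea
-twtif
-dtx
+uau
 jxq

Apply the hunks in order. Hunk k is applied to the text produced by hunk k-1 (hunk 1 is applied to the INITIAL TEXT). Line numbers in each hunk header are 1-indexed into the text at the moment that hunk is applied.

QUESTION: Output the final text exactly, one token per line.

Hunk 1: at line 2 remove [unav] add [mlogb,tpg] -> 14 lines: fxju bfszl jls mlogb tpg jocuy hmtz twtif gzsn cmayc ukg jxq tnl ypmm
Hunk 2: at line 9 remove [ukg] add [rco] -> 14 lines: fxju bfszl jls mlogb tpg jocuy hmtz twtif gzsn cmayc rco jxq tnl ypmm
Hunk 3: at line 8 remove [gzsn,cmayc,rco] add [dtx] -> 12 lines: fxju bfszl jls mlogb tpg jocuy hmtz twtif dtx jxq tnl ypmm
Hunk 4: at line 5 remove [jocuy,hmtz] add [iwhj,viea] -> 12 lines: fxju bfszl jls mlogb tpg iwhj viea twtif dtx jxq tnl ypmm
Hunk 5: at line 7 remove [twtif,dtx] add [uau] -> 11 lines: fxju bfszl jls mlogb tpg iwhj viea uau jxq tnl ypmm

Answer: fxju
bfszl
jls
mlogb
tpg
iwhj
viea
uau
jxq
tnl
ypmm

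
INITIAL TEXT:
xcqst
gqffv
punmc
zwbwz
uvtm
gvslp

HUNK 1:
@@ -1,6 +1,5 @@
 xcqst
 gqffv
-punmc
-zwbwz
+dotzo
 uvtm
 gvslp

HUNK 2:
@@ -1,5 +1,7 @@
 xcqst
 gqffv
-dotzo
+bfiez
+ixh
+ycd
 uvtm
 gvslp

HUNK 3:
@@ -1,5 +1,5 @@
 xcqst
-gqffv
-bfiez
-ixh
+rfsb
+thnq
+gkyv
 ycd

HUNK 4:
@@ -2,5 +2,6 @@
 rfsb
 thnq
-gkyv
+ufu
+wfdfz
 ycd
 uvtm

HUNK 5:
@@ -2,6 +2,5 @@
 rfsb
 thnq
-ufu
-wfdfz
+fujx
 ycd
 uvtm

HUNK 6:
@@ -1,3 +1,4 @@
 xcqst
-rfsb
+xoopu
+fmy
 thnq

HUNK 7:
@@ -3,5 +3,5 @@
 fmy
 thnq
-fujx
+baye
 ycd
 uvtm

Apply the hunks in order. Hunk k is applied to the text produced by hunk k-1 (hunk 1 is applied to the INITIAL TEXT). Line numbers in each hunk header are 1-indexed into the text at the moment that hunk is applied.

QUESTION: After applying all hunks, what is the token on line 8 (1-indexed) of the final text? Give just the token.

Answer: gvslp

Derivation:
Hunk 1: at line 1 remove [punmc,zwbwz] add [dotzo] -> 5 lines: xcqst gqffv dotzo uvtm gvslp
Hunk 2: at line 1 remove [dotzo] add [bfiez,ixh,ycd] -> 7 lines: xcqst gqffv bfiez ixh ycd uvtm gvslp
Hunk 3: at line 1 remove [gqffv,bfiez,ixh] add [rfsb,thnq,gkyv] -> 7 lines: xcqst rfsb thnq gkyv ycd uvtm gvslp
Hunk 4: at line 2 remove [gkyv] add [ufu,wfdfz] -> 8 lines: xcqst rfsb thnq ufu wfdfz ycd uvtm gvslp
Hunk 5: at line 2 remove [ufu,wfdfz] add [fujx] -> 7 lines: xcqst rfsb thnq fujx ycd uvtm gvslp
Hunk 6: at line 1 remove [rfsb] add [xoopu,fmy] -> 8 lines: xcqst xoopu fmy thnq fujx ycd uvtm gvslp
Hunk 7: at line 3 remove [fujx] add [baye] -> 8 lines: xcqst xoopu fmy thnq baye ycd uvtm gvslp
Final line 8: gvslp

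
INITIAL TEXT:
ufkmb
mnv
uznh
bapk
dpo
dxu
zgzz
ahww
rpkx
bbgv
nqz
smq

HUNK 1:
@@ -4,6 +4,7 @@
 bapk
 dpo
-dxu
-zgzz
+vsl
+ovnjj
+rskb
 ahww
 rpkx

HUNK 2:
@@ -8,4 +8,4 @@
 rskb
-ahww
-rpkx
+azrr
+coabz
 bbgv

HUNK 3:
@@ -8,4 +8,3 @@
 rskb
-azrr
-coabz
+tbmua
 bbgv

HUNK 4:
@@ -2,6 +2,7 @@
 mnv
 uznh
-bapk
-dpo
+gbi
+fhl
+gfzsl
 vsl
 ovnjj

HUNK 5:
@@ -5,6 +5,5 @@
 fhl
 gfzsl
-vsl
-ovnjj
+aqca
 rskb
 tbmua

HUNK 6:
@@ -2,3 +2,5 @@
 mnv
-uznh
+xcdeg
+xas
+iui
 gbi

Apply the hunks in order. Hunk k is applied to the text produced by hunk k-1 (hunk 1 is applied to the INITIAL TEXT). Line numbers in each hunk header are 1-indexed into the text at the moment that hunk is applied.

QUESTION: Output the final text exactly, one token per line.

Hunk 1: at line 4 remove [dxu,zgzz] add [vsl,ovnjj,rskb] -> 13 lines: ufkmb mnv uznh bapk dpo vsl ovnjj rskb ahww rpkx bbgv nqz smq
Hunk 2: at line 8 remove [ahww,rpkx] add [azrr,coabz] -> 13 lines: ufkmb mnv uznh bapk dpo vsl ovnjj rskb azrr coabz bbgv nqz smq
Hunk 3: at line 8 remove [azrr,coabz] add [tbmua] -> 12 lines: ufkmb mnv uznh bapk dpo vsl ovnjj rskb tbmua bbgv nqz smq
Hunk 4: at line 2 remove [bapk,dpo] add [gbi,fhl,gfzsl] -> 13 lines: ufkmb mnv uznh gbi fhl gfzsl vsl ovnjj rskb tbmua bbgv nqz smq
Hunk 5: at line 5 remove [vsl,ovnjj] add [aqca] -> 12 lines: ufkmb mnv uznh gbi fhl gfzsl aqca rskb tbmua bbgv nqz smq
Hunk 6: at line 2 remove [uznh] add [xcdeg,xas,iui] -> 14 lines: ufkmb mnv xcdeg xas iui gbi fhl gfzsl aqca rskb tbmua bbgv nqz smq

Answer: ufkmb
mnv
xcdeg
xas
iui
gbi
fhl
gfzsl
aqca
rskb
tbmua
bbgv
nqz
smq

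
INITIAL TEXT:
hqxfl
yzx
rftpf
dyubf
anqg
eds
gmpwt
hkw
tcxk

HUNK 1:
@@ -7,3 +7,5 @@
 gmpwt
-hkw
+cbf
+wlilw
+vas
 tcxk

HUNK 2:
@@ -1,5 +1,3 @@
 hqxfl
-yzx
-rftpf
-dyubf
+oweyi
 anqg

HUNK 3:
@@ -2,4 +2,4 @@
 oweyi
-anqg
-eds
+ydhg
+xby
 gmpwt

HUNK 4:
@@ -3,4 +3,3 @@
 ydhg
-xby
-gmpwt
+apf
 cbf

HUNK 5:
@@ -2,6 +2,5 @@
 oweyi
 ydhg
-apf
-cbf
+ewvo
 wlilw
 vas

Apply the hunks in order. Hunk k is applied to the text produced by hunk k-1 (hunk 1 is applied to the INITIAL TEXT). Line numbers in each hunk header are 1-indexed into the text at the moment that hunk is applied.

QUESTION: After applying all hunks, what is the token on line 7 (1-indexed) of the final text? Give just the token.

Hunk 1: at line 7 remove [hkw] add [cbf,wlilw,vas] -> 11 lines: hqxfl yzx rftpf dyubf anqg eds gmpwt cbf wlilw vas tcxk
Hunk 2: at line 1 remove [yzx,rftpf,dyubf] add [oweyi] -> 9 lines: hqxfl oweyi anqg eds gmpwt cbf wlilw vas tcxk
Hunk 3: at line 2 remove [anqg,eds] add [ydhg,xby] -> 9 lines: hqxfl oweyi ydhg xby gmpwt cbf wlilw vas tcxk
Hunk 4: at line 3 remove [xby,gmpwt] add [apf] -> 8 lines: hqxfl oweyi ydhg apf cbf wlilw vas tcxk
Hunk 5: at line 2 remove [apf,cbf] add [ewvo] -> 7 lines: hqxfl oweyi ydhg ewvo wlilw vas tcxk
Final line 7: tcxk

Answer: tcxk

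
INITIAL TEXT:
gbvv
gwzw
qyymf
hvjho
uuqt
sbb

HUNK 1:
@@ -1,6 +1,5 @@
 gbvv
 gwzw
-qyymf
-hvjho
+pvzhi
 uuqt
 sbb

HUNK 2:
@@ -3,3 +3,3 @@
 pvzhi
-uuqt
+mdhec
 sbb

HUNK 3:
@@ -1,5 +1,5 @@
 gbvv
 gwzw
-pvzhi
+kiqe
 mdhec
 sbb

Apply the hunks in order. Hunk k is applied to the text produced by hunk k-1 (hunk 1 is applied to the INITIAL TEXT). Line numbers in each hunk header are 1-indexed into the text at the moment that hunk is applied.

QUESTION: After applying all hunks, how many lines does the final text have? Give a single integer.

Answer: 5

Derivation:
Hunk 1: at line 1 remove [qyymf,hvjho] add [pvzhi] -> 5 lines: gbvv gwzw pvzhi uuqt sbb
Hunk 2: at line 3 remove [uuqt] add [mdhec] -> 5 lines: gbvv gwzw pvzhi mdhec sbb
Hunk 3: at line 1 remove [pvzhi] add [kiqe] -> 5 lines: gbvv gwzw kiqe mdhec sbb
Final line count: 5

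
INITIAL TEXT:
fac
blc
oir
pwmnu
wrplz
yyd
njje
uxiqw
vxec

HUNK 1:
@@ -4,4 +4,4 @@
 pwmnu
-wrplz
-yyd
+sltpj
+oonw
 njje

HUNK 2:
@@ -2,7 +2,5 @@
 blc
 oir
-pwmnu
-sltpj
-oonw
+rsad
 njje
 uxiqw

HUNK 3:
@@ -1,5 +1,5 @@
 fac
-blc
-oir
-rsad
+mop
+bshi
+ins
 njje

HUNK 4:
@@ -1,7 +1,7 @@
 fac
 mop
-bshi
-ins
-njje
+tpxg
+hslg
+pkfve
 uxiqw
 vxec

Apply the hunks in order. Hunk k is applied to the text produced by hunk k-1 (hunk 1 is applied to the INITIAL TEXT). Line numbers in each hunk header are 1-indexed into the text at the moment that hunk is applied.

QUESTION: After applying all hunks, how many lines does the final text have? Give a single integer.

Answer: 7

Derivation:
Hunk 1: at line 4 remove [wrplz,yyd] add [sltpj,oonw] -> 9 lines: fac blc oir pwmnu sltpj oonw njje uxiqw vxec
Hunk 2: at line 2 remove [pwmnu,sltpj,oonw] add [rsad] -> 7 lines: fac blc oir rsad njje uxiqw vxec
Hunk 3: at line 1 remove [blc,oir,rsad] add [mop,bshi,ins] -> 7 lines: fac mop bshi ins njje uxiqw vxec
Hunk 4: at line 1 remove [bshi,ins,njje] add [tpxg,hslg,pkfve] -> 7 lines: fac mop tpxg hslg pkfve uxiqw vxec
Final line count: 7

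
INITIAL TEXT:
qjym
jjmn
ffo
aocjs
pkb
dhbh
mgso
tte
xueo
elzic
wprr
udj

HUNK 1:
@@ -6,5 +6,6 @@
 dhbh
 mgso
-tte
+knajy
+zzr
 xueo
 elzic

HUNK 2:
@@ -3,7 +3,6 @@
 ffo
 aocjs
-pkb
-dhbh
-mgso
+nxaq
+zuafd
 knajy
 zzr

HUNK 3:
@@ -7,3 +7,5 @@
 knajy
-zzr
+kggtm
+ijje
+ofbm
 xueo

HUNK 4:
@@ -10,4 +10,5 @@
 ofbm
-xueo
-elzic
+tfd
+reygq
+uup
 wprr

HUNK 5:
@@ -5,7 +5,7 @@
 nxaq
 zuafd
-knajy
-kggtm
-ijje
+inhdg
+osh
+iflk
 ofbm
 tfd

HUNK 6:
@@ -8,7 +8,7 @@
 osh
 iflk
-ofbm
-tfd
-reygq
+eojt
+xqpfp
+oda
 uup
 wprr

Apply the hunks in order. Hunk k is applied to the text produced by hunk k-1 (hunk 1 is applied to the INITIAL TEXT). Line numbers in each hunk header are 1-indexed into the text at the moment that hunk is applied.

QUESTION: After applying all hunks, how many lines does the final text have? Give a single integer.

Answer: 15

Derivation:
Hunk 1: at line 6 remove [tte] add [knajy,zzr] -> 13 lines: qjym jjmn ffo aocjs pkb dhbh mgso knajy zzr xueo elzic wprr udj
Hunk 2: at line 3 remove [pkb,dhbh,mgso] add [nxaq,zuafd] -> 12 lines: qjym jjmn ffo aocjs nxaq zuafd knajy zzr xueo elzic wprr udj
Hunk 3: at line 7 remove [zzr] add [kggtm,ijje,ofbm] -> 14 lines: qjym jjmn ffo aocjs nxaq zuafd knajy kggtm ijje ofbm xueo elzic wprr udj
Hunk 4: at line 10 remove [xueo,elzic] add [tfd,reygq,uup] -> 15 lines: qjym jjmn ffo aocjs nxaq zuafd knajy kggtm ijje ofbm tfd reygq uup wprr udj
Hunk 5: at line 5 remove [knajy,kggtm,ijje] add [inhdg,osh,iflk] -> 15 lines: qjym jjmn ffo aocjs nxaq zuafd inhdg osh iflk ofbm tfd reygq uup wprr udj
Hunk 6: at line 8 remove [ofbm,tfd,reygq] add [eojt,xqpfp,oda] -> 15 lines: qjym jjmn ffo aocjs nxaq zuafd inhdg osh iflk eojt xqpfp oda uup wprr udj
Final line count: 15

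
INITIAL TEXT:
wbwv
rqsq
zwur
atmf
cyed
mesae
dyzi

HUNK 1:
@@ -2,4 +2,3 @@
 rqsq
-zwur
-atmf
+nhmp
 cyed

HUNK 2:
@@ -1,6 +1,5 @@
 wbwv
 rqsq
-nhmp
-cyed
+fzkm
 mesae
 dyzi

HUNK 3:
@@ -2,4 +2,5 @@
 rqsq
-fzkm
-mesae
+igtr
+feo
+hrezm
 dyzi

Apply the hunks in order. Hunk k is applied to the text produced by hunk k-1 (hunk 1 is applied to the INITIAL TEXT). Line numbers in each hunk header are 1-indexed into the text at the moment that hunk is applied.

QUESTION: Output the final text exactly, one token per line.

Answer: wbwv
rqsq
igtr
feo
hrezm
dyzi

Derivation:
Hunk 1: at line 2 remove [zwur,atmf] add [nhmp] -> 6 lines: wbwv rqsq nhmp cyed mesae dyzi
Hunk 2: at line 1 remove [nhmp,cyed] add [fzkm] -> 5 lines: wbwv rqsq fzkm mesae dyzi
Hunk 3: at line 2 remove [fzkm,mesae] add [igtr,feo,hrezm] -> 6 lines: wbwv rqsq igtr feo hrezm dyzi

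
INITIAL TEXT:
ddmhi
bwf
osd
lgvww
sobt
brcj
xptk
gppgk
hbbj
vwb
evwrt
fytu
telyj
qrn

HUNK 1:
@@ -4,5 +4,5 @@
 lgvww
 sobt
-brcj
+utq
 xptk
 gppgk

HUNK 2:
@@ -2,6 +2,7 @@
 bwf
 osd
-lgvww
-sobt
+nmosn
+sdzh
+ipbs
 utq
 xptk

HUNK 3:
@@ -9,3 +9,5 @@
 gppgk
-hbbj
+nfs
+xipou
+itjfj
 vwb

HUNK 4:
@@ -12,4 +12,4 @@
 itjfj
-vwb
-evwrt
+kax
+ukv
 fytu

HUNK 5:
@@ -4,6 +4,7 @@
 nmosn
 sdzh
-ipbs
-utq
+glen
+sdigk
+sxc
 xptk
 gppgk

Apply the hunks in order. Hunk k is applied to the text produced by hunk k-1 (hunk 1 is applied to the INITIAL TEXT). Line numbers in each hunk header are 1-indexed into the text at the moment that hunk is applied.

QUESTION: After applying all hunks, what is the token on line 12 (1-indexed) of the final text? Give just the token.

Answer: xipou

Derivation:
Hunk 1: at line 4 remove [brcj] add [utq] -> 14 lines: ddmhi bwf osd lgvww sobt utq xptk gppgk hbbj vwb evwrt fytu telyj qrn
Hunk 2: at line 2 remove [lgvww,sobt] add [nmosn,sdzh,ipbs] -> 15 lines: ddmhi bwf osd nmosn sdzh ipbs utq xptk gppgk hbbj vwb evwrt fytu telyj qrn
Hunk 3: at line 9 remove [hbbj] add [nfs,xipou,itjfj] -> 17 lines: ddmhi bwf osd nmosn sdzh ipbs utq xptk gppgk nfs xipou itjfj vwb evwrt fytu telyj qrn
Hunk 4: at line 12 remove [vwb,evwrt] add [kax,ukv] -> 17 lines: ddmhi bwf osd nmosn sdzh ipbs utq xptk gppgk nfs xipou itjfj kax ukv fytu telyj qrn
Hunk 5: at line 4 remove [ipbs,utq] add [glen,sdigk,sxc] -> 18 lines: ddmhi bwf osd nmosn sdzh glen sdigk sxc xptk gppgk nfs xipou itjfj kax ukv fytu telyj qrn
Final line 12: xipou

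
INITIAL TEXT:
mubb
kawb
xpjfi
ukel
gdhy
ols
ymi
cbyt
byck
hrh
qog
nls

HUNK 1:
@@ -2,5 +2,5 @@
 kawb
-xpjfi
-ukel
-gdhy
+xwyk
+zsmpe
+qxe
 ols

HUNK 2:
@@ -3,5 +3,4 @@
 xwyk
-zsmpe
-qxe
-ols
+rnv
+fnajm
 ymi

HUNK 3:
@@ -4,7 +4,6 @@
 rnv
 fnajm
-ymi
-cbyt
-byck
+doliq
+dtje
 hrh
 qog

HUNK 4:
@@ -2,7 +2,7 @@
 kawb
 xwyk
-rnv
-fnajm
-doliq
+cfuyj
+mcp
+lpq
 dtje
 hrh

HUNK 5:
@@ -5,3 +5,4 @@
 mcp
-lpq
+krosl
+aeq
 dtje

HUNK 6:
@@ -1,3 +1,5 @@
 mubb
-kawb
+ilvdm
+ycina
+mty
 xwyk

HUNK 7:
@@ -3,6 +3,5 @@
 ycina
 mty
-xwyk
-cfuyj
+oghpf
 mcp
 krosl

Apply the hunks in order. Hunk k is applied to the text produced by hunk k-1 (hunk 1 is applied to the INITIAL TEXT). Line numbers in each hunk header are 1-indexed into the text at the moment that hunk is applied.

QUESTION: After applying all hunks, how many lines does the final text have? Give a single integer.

Answer: 12

Derivation:
Hunk 1: at line 2 remove [xpjfi,ukel,gdhy] add [xwyk,zsmpe,qxe] -> 12 lines: mubb kawb xwyk zsmpe qxe ols ymi cbyt byck hrh qog nls
Hunk 2: at line 3 remove [zsmpe,qxe,ols] add [rnv,fnajm] -> 11 lines: mubb kawb xwyk rnv fnajm ymi cbyt byck hrh qog nls
Hunk 3: at line 4 remove [ymi,cbyt,byck] add [doliq,dtje] -> 10 lines: mubb kawb xwyk rnv fnajm doliq dtje hrh qog nls
Hunk 4: at line 2 remove [rnv,fnajm,doliq] add [cfuyj,mcp,lpq] -> 10 lines: mubb kawb xwyk cfuyj mcp lpq dtje hrh qog nls
Hunk 5: at line 5 remove [lpq] add [krosl,aeq] -> 11 lines: mubb kawb xwyk cfuyj mcp krosl aeq dtje hrh qog nls
Hunk 6: at line 1 remove [kawb] add [ilvdm,ycina,mty] -> 13 lines: mubb ilvdm ycina mty xwyk cfuyj mcp krosl aeq dtje hrh qog nls
Hunk 7: at line 3 remove [xwyk,cfuyj] add [oghpf] -> 12 lines: mubb ilvdm ycina mty oghpf mcp krosl aeq dtje hrh qog nls
Final line count: 12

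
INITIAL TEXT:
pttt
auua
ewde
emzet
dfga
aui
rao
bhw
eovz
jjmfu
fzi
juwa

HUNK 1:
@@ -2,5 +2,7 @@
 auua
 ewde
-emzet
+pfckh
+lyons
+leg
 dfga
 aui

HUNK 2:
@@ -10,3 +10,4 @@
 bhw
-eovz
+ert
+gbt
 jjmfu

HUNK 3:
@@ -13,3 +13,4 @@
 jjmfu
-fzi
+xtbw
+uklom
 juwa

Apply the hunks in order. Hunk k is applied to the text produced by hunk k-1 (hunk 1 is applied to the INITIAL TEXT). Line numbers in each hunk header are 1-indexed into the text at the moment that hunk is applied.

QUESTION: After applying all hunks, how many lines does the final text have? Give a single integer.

Hunk 1: at line 2 remove [emzet] add [pfckh,lyons,leg] -> 14 lines: pttt auua ewde pfckh lyons leg dfga aui rao bhw eovz jjmfu fzi juwa
Hunk 2: at line 10 remove [eovz] add [ert,gbt] -> 15 lines: pttt auua ewde pfckh lyons leg dfga aui rao bhw ert gbt jjmfu fzi juwa
Hunk 3: at line 13 remove [fzi] add [xtbw,uklom] -> 16 lines: pttt auua ewde pfckh lyons leg dfga aui rao bhw ert gbt jjmfu xtbw uklom juwa
Final line count: 16

Answer: 16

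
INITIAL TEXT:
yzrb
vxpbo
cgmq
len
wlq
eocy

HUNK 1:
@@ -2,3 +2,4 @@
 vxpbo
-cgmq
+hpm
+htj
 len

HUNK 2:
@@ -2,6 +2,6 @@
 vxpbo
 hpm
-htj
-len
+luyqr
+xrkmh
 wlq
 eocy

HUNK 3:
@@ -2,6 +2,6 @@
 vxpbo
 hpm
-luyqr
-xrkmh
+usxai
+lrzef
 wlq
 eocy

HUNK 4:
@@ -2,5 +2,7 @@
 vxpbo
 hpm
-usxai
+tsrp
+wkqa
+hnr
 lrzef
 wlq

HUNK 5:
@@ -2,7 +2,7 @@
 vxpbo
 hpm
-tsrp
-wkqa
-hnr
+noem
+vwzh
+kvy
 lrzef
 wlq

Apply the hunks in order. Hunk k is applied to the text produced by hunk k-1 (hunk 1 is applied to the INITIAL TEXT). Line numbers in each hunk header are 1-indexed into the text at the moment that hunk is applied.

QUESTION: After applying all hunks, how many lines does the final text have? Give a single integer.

Hunk 1: at line 2 remove [cgmq] add [hpm,htj] -> 7 lines: yzrb vxpbo hpm htj len wlq eocy
Hunk 2: at line 2 remove [htj,len] add [luyqr,xrkmh] -> 7 lines: yzrb vxpbo hpm luyqr xrkmh wlq eocy
Hunk 3: at line 2 remove [luyqr,xrkmh] add [usxai,lrzef] -> 7 lines: yzrb vxpbo hpm usxai lrzef wlq eocy
Hunk 4: at line 2 remove [usxai] add [tsrp,wkqa,hnr] -> 9 lines: yzrb vxpbo hpm tsrp wkqa hnr lrzef wlq eocy
Hunk 5: at line 2 remove [tsrp,wkqa,hnr] add [noem,vwzh,kvy] -> 9 lines: yzrb vxpbo hpm noem vwzh kvy lrzef wlq eocy
Final line count: 9

Answer: 9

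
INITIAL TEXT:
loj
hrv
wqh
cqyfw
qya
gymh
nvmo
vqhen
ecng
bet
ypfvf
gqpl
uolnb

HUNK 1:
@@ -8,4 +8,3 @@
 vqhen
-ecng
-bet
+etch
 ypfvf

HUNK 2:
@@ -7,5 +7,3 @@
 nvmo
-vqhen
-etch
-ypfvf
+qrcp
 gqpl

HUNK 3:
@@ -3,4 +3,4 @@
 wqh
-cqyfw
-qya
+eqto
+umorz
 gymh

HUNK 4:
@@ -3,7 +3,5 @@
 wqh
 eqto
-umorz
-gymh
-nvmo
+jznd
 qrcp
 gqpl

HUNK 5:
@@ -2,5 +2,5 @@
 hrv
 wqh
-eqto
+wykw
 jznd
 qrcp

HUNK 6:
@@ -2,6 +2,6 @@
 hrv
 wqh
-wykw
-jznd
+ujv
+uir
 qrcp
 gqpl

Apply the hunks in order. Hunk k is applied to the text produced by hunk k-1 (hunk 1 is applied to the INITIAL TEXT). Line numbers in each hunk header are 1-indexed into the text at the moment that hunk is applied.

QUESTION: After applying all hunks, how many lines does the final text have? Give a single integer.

Hunk 1: at line 8 remove [ecng,bet] add [etch] -> 12 lines: loj hrv wqh cqyfw qya gymh nvmo vqhen etch ypfvf gqpl uolnb
Hunk 2: at line 7 remove [vqhen,etch,ypfvf] add [qrcp] -> 10 lines: loj hrv wqh cqyfw qya gymh nvmo qrcp gqpl uolnb
Hunk 3: at line 3 remove [cqyfw,qya] add [eqto,umorz] -> 10 lines: loj hrv wqh eqto umorz gymh nvmo qrcp gqpl uolnb
Hunk 4: at line 3 remove [umorz,gymh,nvmo] add [jznd] -> 8 lines: loj hrv wqh eqto jznd qrcp gqpl uolnb
Hunk 5: at line 2 remove [eqto] add [wykw] -> 8 lines: loj hrv wqh wykw jznd qrcp gqpl uolnb
Hunk 6: at line 2 remove [wykw,jznd] add [ujv,uir] -> 8 lines: loj hrv wqh ujv uir qrcp gqpl uolnb
Final line count: 8

Answer: 8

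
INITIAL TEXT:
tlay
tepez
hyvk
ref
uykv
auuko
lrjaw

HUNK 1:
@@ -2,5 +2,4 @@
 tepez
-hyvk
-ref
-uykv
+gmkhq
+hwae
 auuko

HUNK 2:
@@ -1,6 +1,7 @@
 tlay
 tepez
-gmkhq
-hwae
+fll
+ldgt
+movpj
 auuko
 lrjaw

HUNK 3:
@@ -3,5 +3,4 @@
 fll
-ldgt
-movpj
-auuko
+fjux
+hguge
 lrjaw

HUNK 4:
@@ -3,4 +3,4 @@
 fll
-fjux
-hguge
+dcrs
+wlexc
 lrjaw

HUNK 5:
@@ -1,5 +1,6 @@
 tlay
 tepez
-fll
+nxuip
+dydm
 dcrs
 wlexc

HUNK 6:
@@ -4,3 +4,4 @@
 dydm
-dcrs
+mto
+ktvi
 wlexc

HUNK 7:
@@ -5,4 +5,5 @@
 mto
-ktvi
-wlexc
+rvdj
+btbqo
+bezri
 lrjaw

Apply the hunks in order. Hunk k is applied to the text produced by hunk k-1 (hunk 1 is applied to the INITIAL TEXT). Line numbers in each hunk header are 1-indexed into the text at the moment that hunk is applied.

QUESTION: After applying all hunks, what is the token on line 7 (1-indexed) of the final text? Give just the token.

Answer: btbqo

Derivation:
Hunk 1: at line 2 remove [hyvk,ref,uykv] add [gmkhq,hwae] -> 6 lines: tlay tepez gmkhq hwae auuko lrjaw
Hunk 2: at line 1 remove [gmkhq,hwae] add [fll,ldgt,movpj] -> 7 lines: tlay tepez fll ldgt movpj auuko lrjaw
Hunk 3: at line 3 remove [ldgt,movpj,auuko] add [fjux,hguge] -> 6 lines: tlay tepez fll fjux hguge lrjaw
Hunk 4: at line 3 remove [fjux,hguge] add [dcrs,wlexc] -> 6 lines: tlay tepez fll dcrs wlexc lrjaw
Hunk 5: at line 1 remove [fll] add [nxuip,dydm] -> 7 lines: tlay tepez nxuip dydm dcrs wlexc lrjaw
Hunk 6: at line 4 remove [dcrs] add [mto,ktvi] -> 8 lines: tlay tepez nxuip dydm mto ktvi wlexc lrjaw
Hunk 7: at line 5 remove [ktvi,wlexc] add [rvdj,btbqo,bezri] -> 9 lines: tlay tepez nxuip dydm mto rvdj btbqo bezri lrjaw
Final line 7: btbqo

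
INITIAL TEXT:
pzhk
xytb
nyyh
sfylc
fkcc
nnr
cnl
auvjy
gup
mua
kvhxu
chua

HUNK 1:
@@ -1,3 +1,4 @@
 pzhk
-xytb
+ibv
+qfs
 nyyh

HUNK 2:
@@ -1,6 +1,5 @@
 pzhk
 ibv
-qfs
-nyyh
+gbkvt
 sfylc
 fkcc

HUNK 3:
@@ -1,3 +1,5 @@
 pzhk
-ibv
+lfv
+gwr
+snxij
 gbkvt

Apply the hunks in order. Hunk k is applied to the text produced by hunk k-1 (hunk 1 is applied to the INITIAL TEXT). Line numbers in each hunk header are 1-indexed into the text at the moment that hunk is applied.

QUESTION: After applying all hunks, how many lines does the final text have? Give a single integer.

Hunk 1: at line 1 remove [xytb] add [ibv,qfs] -> 13 lines: pzhk ibv qfs nyyh sfylc fkcc nnr cnl auvjy gup mua kvhxu chua
Hunk 2: at line 1 remove [qfs,nyyh] add [gbkvt] -> 12 lines: pzhk ibv gbkvt sfylc fkcc nnr cnl auvjy gup mua kvhxu chua
Hunk 3: at line 1 remove [ibv] add [lfv,gwr,snxij] -> 14 lines: pzhk lfv gwr snxij gbkvt sfylc fkcc nnr cnl auvjy gup mua kvhxu chua
Final line count: 14

Answer: 14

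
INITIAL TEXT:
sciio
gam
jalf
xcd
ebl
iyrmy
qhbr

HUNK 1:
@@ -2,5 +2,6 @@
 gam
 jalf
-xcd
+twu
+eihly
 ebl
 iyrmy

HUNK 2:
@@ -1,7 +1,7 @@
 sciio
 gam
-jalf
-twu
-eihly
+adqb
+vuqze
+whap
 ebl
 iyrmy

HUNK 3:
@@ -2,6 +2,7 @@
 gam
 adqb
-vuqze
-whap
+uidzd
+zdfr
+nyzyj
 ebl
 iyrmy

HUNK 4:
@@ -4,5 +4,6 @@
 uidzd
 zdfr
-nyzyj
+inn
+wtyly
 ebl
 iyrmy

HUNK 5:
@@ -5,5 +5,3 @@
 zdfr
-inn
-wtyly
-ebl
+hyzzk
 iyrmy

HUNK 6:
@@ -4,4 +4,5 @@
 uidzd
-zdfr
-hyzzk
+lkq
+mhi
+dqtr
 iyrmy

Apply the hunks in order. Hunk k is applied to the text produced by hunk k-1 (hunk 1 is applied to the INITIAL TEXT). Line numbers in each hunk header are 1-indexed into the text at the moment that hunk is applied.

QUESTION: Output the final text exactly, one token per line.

Answer: sciio
gam
adqb
uidzd
lkq
mhi
dqtr
iyrmy
qhbr

Derivation:
Hunk 1: at line 2 remove [xcd] add [twu,eihly] -> 8 lines: sciio gam jalf twu eihly ebl iyrmy qhbr
Hunk 2: at line 1 remove [jalf,twu,eihly] add [adqb,vuqze,whap] -> 8 lines: sciio gam adqb vuqze whap ebl iyrmy qhbr
Hunk 3: at line 2 remove [vuqze,whap] add [uidzd,zdfr,nyzyj] -> 9 lines: sciio gam adqb uidzd zdfr nyzyj ebl iyrmy qhbr
Hunk 4: at line 4 remove [nyzyj] add [inn,wtyly] -> 10 lines: sciio gam adqb uidzd zdfr inn wtyly ebl iyrmy qhbr
Hunk 5: at line 5 remove [inn,wtyly,ebl] add [hyzzk] -> 8 lines: sciio gam adqb uidzd zdfr hyzzk iyrmy qhbr
Hunk 6: at line 4 remove [zdfr,hyzzk] add [lkq,mhi,dqtr] -> 9 lines: sciio gam adqb uidzd lkq mhi dqtr iyrmy qhbr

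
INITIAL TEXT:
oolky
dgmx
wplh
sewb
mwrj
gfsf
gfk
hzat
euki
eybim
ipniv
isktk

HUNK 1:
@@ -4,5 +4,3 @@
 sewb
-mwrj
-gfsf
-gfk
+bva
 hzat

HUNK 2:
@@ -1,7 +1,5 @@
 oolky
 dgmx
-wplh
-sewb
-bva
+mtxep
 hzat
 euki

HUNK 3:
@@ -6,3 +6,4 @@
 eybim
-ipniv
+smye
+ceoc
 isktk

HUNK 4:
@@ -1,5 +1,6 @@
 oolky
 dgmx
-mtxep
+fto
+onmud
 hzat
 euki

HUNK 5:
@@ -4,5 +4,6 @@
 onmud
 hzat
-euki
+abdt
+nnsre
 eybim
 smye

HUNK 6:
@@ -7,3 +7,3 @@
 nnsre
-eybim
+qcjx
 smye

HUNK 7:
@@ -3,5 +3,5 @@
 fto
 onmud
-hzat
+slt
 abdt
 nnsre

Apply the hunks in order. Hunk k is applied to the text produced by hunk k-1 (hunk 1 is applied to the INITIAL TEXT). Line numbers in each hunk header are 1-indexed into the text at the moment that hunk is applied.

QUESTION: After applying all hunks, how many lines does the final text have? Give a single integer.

Hunk 1: at line 4 remove [mwrj,gfsf,gfk] add [bva] -> 10 lines: oolky dgmx wplh sewb bva hzat euki eybim ipniv isktk
Hunk 2: at line 1 remove [wplh,sewb,bva] add [mtxep] -> 8 lines: oolky dgmx mtxep hzat euki eybim ipniv isktk
Hunk 3: at line 6 remove [ipniv] add [smye,ceoc] -> 9 lines: oolky dgmx mtxep hzat euki eybim smye ceoc isktk
Hunk 4: at line 1 remove [mtxep] add [fto,onmud] -> 10 lines: oolky dgmx fto onmud hzat euki eybim smye ceoc isktk
Hunk 5: at line 4 remove [euki] add [abdt,nnsre] -> 11 lines: oolky dgmx fto onmud hzat abdt nnsre eybim smye ceoc isktk
Hunk 6: at line 7 remove [eybim] add [qcjx] -> 11 lines: oolky dgmx fto onmud hzat abdt nnsre qcjx smye ceoc isktk
Hunk 7: at line 3 remove [hzat] add [slt] -> 11 lines: oolky dgmx fto onmud slt abdt nnsre qcjx smye ceoc isktk
Final line count: 11

Answer: 11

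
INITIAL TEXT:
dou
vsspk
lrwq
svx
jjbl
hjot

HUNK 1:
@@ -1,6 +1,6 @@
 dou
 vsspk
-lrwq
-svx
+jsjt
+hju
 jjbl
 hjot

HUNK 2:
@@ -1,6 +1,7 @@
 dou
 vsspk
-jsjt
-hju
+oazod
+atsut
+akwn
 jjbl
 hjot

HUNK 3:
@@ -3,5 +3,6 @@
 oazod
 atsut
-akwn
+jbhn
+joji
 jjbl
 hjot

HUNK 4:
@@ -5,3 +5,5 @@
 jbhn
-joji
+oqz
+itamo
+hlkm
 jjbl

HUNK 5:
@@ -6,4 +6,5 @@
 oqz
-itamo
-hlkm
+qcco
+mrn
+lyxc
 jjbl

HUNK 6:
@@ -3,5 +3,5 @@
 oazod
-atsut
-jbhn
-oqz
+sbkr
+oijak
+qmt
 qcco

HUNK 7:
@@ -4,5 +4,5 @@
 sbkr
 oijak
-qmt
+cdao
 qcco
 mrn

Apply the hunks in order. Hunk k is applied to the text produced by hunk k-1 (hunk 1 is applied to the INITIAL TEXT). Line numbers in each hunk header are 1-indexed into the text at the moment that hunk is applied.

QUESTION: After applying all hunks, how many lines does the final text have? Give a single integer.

Answer: 11

Derivation:
Hunk 1: at line 1 remove [lrwq,svx] add [jsjt,hju] -> 6 lines: dou vsspk jsjt hju jjbl hjot
Hunk 2: at line 1 remove [jsjt,hju] add [oazod,atsut,akwn] -> 7 lines: dou vsspk oazod atsut akwn jjbl hjot
Hunk 3: at line 3 remove [akwn] add [jbhn,joji] -> 8 lines: dou vsspk oazod atsut jbhn joji jjbl hjot
Hunk 4: at line 5 remove [joji] add [oqz,itamo,hlkm] -> 10 lines: dou vsspk oazod atsut jbhn oqz itamo hlkm jjbl hjot
Hunk 5: at line 6 remove [itamo,hlkm] add [qcco,mrn,lyxc] -> 11 lines: dou vsspk oazod atsut jbhn oqz qcco mrn lyxc jjbl hjot
Hunk 6: at line 3 remove [atsut,jbhn,oqz] add [sbkr,oijak,qmt] -> 11 lines: dou vsspk oazod sbkr oijak qmt qcco mrn lyxc jjbl hjot
Hunk 7: at line 4 remove [qmt] add [cdao] -> 11 lines: dou vsspk oazod sbkr oijak cdao qcco mrn lyxc jjbl hjot
Final line count: 11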